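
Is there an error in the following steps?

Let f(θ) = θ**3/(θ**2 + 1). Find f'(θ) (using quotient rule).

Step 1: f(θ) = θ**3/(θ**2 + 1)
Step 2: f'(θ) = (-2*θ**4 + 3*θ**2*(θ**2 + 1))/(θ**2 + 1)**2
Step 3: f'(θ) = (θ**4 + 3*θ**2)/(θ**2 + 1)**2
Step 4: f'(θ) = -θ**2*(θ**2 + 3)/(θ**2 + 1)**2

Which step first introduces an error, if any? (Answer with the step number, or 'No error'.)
Step 4

Step 4 is incorrect due to a sign flip.
The step shows: -θ**2*(θ**2 + 3)/(θ**2 + 1)**2
The correct value should be: θ**2*(θ**2 + 3)/(θ**2 + 1)**2

Explanation: The sign of the whole expression was flipped: the term θ**2*(θ**2 + 3)/(θ**2 + 1)**2 was incorrectly written as -θ**2*(θ**2 + 3)/(θ**2 + 1)**2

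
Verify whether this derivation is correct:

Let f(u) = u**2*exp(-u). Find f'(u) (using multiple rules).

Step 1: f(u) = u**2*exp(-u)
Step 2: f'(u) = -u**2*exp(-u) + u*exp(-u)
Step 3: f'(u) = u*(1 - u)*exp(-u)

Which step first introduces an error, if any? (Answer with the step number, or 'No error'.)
Step 2

Step 2 is incorrect due to a wrong coefficient.
The step shows: -u**2*exp(-u) + u*exp(-u)
The correct value should be: -u**2*exp(-u) + 2*u*exp(-u)

Explanation: The coefficient 2 was incorrectly written as 1: the term 2*u*exp(-u) was incorrectly written as u*exp(-u)
The later steps are derived from this incorrect expression, so the error originates in Step 2.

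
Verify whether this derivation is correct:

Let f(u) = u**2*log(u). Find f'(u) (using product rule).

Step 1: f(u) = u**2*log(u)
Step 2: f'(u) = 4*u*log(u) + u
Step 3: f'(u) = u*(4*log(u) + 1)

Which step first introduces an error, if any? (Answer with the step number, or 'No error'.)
Step 2

Step 2 is incorrect due to a wrong coefficient.
The step shows: 4*u*log(u) + u
The correct value should be: 2*u*log(u) + u

Explanation: The coefficient 2 was incorrectly written as 4: the term 2*u*log(u) was incorrectly written as 4*u*log(u)
The later steps are derived from this incorrect expression, so the error originates in Step 2.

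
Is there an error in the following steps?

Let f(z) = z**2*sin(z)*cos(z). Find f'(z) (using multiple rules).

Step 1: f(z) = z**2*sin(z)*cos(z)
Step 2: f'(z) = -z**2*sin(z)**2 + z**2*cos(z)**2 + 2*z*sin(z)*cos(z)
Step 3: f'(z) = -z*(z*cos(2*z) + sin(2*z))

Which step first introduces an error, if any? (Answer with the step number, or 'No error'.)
Step 3

Step 3 is incorrect due to a sign flip.
The step shows: -z*(z*cos(2*z) + sin(2*z))
The correct value should be: z*(z*cos(2*z) + sin(2*z))

Explanation: The sign of the whole expression was flipped: the term z*(z*cos(2*z) + sin(2*z)) was incorrectly written as -z*(z*cos(2*z) + sin(2*z))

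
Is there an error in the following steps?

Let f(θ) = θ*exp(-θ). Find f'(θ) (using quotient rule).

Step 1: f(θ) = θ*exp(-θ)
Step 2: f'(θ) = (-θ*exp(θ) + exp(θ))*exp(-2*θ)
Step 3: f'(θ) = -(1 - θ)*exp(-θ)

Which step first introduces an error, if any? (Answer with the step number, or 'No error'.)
Step 3

Step 3 is incorrect due to a sign flip.
The step shows: -(1 - θ)*exp(-θ)
The correct value should be: (1 - θ)*exp(-θ)

Explanation: The sign of the whole expression was flipped: the term (1 - θ)*exp(-θ) was incorrectly written as -(1 - θ)*exp(-θ)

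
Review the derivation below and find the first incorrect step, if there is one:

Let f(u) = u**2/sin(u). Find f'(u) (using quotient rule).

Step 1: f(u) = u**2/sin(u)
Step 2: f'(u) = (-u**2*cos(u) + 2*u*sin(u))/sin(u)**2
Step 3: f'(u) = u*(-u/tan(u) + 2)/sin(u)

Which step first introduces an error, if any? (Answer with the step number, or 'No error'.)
No error

All steps in this derivation are correct.
The final answer f'(u) = u*(-u/tan(u) + 2)/sin(u) is valid.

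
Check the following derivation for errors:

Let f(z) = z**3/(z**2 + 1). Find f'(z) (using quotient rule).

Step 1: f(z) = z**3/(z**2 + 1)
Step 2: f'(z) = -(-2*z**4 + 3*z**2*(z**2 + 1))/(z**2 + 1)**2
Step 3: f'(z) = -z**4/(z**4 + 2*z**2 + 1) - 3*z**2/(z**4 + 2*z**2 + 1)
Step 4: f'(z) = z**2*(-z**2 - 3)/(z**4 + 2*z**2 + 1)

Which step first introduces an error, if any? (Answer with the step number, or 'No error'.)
Step 2

Step 2 is incorrect due to a sign flip.
The step shows: -(-2*z**4 + 3*z**2*(z**2 + 1))/(z**2 + 1)**2
The correct value should be: (-2*z**4 + 3*z**2*(z**2 + 1))/(z**2 + 1)**2

Explanation: The sign of the whole expression was flipped: the term (-2*z**4 + 3*z**2*(z**2 + 1))/(z**2 + 1)**2 was incorrectly written as -(-2*z**4 + 3*z**2*(z**2 + 1))/(z**2 + 1)**2
The later steps are derived from this incorrect expression, so the error originates in Step 2.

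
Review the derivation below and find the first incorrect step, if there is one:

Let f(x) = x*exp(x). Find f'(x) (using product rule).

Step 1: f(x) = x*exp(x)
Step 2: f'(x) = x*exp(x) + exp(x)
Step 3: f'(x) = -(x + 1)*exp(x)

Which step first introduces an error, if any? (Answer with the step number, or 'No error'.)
Step 3

Step 3 is incorrect due to a sign flip.
The step shows: -(x + 1)*exp(x)
The correct value should be: (x + 1)*exp(x)

Explanation: The sign of the whole expression was flipped: the term (x + 1)*exp(x) was incorrectly written as -(x + 1)*exp(x)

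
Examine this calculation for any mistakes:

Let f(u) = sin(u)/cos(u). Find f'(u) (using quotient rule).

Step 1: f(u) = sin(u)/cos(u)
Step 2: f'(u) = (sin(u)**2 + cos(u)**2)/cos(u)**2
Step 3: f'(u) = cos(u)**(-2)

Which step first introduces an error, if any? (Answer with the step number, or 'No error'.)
No error

All steps in this derivation are correct.
The final answer f'(u) = cos(u)**(-2) is valid.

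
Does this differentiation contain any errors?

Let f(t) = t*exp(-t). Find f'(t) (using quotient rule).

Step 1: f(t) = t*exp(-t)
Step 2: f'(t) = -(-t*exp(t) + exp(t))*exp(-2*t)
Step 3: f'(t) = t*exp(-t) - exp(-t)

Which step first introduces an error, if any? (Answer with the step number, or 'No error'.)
Step 2

Step 2 is incorrect due to a sign flip.
The step shows: -(-t*exp(t) + exp(t))*exp(-2*t)
The correct value should be: (-t*exp(t) + exp(t))*exp(-2*t)

Explanation: The sign of the whole expression was flipped: the term (-t*exp(t) + exp(t))*exp(-2*t) was incorrectly written as -(-t*exp(t) + exp(t))*exp(-2*t)
The later steps are derived from this incorrect expression, so the error originates in Step 2.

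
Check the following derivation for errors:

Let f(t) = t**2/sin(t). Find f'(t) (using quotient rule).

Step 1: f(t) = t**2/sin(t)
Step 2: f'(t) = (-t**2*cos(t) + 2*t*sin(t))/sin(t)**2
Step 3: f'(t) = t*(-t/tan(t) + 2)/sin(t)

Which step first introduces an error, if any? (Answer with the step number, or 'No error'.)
No error

All steps in this derivation are correct.
The final answer f'(t) = t*(-t/tan(t) + 2)/sin(t) is valid.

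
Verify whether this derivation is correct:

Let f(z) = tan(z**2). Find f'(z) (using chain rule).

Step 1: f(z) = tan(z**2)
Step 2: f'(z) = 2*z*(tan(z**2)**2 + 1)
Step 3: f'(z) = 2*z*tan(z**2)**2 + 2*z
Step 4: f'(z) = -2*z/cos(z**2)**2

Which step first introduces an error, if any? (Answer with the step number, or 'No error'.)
Step 4

Step 4 is incorrect due to a sign flip.
The step shows: -2*z/cos(z**2)**2
The correct value should be: 2*z/cos(z**2)**2

Explanation: The sign of the whole expression was flipped: the term 2*z/cos(z**2)**2 was incorrectly written as -2*z/cos(z**2)**2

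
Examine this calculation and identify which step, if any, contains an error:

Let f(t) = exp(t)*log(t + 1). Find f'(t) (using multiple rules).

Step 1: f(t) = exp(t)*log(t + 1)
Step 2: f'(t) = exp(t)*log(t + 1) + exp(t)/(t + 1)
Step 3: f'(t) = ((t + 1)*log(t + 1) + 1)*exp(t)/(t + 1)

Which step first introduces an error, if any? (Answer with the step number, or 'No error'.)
No error

All steps in this derivation are correct.
The final answer f'(t) = ((t + 1)*log(t + 1) + 1)*exp(t)/(t + 1) is valid.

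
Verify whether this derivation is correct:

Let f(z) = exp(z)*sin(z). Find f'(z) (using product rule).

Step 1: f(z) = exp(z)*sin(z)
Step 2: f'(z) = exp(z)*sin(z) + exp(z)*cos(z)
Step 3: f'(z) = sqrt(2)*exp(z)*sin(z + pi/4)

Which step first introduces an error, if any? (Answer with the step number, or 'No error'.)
No error

All steps in this derivation are correct.
The final answer f'(z) = sqrt(2)*exp(z)*sin(z + pi/4) is valid.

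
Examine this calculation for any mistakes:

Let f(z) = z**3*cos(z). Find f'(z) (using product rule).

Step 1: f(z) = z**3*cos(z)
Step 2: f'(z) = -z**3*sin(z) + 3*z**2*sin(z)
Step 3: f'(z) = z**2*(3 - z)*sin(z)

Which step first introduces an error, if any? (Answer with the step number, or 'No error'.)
Step 2

Step 2 is incorrect due to a wrong trig function.
The step shows: -z**3*sin(z) + 3*z**2*sin(z)
The correct value should be: -z**3*sin(z) + 3*z**2*cos(z)

Explanation: cos(z) was incorrectly written as sin(z): the term 3*z**2*cos(z) was incorrectly written as 3*z**2*sin(z)
The later steps are derived from this incorrect expression, so the error originates in Step 2.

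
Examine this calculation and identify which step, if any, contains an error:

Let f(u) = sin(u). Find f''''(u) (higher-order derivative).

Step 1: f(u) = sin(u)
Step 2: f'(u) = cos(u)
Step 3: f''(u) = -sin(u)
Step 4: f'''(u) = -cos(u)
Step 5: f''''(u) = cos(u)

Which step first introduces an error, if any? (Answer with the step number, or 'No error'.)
Step 5

Step 5 is incorrect due to a wrong trig function.
The step shows: cos(u)
The correct value should be: sin(u)

Explanation: sin(u) was incorrectly written as cos(u): the term sin(u) was incorrectly written as cos(u)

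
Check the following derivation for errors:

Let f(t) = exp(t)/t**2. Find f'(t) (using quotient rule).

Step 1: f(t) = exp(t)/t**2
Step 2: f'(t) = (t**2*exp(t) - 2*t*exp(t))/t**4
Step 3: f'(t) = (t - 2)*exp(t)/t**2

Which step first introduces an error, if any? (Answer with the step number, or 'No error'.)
Step 3

Step 3 is incorrect due to a wrong exponent.
The step shows: (t - 2)*exp(t)/t**2
The correct value should be: (t - 2)*exp(t)/t**3

Explanation: The exponent -3 on t was incorrectly written as -2: the term (t - 2)*exp(t)/t**3 was incorrectly written as (t - 2)*exp(t)/t**2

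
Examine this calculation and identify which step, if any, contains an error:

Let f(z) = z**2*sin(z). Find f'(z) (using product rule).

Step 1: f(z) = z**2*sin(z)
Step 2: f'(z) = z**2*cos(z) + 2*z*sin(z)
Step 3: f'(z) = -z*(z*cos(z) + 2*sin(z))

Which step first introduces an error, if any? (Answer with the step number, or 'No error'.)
Step 3

Step 3 is incorrect due to a sign flip.
The step shows: -z*(z*cos(z) + 2*sin(z))
The correct value should be: z*(z*cos(z) + 2*sin(z))

Explanation: The sign of the whole expression was flipped: the term z*(z*cos(z) + 2*sin(z)) was incorrectly written as -z*(z*cos(z) + 2*sin(z))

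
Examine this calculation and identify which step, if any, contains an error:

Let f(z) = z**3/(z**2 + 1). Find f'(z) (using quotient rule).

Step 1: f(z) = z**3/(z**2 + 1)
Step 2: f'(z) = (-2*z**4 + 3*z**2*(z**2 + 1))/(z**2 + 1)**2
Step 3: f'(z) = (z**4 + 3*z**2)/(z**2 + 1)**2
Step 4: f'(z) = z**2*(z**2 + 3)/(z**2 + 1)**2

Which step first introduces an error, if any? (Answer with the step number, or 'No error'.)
No error

All steps in this derivation are correct.
The final answer f'(z) = z**2*(z**2 + 3)/(z**2 + 1)**2 is valid.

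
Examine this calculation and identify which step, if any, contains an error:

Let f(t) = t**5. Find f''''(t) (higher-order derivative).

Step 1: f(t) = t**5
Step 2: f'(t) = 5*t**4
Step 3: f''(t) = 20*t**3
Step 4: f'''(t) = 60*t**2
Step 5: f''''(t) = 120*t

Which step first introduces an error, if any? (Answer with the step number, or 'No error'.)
No error

All steps in this derivation are correct.
The final answer f''''(t) = 120*t is valid.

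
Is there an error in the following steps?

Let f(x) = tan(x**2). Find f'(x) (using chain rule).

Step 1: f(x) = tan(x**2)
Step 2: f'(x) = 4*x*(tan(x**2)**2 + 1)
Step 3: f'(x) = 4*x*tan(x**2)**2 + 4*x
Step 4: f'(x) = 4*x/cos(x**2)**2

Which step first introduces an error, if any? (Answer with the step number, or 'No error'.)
Step 2

Step 2 is incorrect due to a wrong coefficient.
The step shows: 4*x*(tan(x**2)**2 + 1)
The correct value should be: 2*x*(tan(x**2)**2 + 1)

Explanation: The coefficient 2 was incorrectly written as 4: the term 2*x*(tan(x**2)**2 + 1) was incorrectly written as 4*x*(tan(x**2)**2 + 1)
The later steps are derived from this incorrect expression, so the error originates in Step 2.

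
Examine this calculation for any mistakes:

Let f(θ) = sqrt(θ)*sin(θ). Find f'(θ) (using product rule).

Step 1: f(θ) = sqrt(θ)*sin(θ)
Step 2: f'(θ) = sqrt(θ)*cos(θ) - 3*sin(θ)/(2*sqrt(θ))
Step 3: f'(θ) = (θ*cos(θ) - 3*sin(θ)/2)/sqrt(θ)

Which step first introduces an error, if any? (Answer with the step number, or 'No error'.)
Step 2

Step 2 is incorrect due to a wrong coefficient.
The step shows: sqrt(θ)*cos(θ) - 3*sin(θ)/(2*sqrt(θ))
The correct value should be: sqrt(θ)*cos(θ) + sin(θ)/(2*sqrt(θ))

Explanation: The coefficient 1/2 was incorrectly written as -3/2: the term sin(θ)/(2*sqrt(θ)) was incorrectly written as -3*sin(θ)/(2*sqrt(θ))
The later steps are derived from this incorrect expression, so the error originates in Step 2.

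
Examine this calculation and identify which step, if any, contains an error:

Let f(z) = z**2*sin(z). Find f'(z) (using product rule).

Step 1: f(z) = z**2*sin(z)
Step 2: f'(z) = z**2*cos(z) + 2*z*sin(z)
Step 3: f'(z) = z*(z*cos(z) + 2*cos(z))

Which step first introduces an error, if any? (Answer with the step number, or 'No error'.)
Step 3

Step 3 is incorrect due to a wrong trig function.
The step shows: z*(z*cos(z) + 2*cos(z))
The correct value should be: z*(z*cos(z) + 2*sin(z))

Explanation: sin(z) was incorrectly written as cos(z): the term z*(z*cos(z) + 2*sin(z)) was incorrectly written as z*(z*cos(z) + 2*cos(z))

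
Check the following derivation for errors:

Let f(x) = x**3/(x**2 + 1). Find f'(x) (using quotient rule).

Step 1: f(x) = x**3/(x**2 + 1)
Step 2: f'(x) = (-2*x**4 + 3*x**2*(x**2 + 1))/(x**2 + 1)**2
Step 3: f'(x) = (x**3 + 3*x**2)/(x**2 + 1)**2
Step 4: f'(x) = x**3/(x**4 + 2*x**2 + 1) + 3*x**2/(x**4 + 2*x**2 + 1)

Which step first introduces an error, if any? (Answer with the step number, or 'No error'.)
Step 3

Step 3 is incorrect due to a wrong exponent.
The step shows: (x**3 + 3*x**2)/(x**2 + 1)**2
The correct value should be: (x**4 + 3*x**2)/(x**2 + 1)**2

Explanation: The exponent 4 on x was incorrectly written as 3: the term (x**4 + 3*x**2)/(x**2 + 1)**2 was incorrectly written as (x**3 + 3*x**2)/(x**2 + 1)**2
The later steps are derived from this incorrect expression, so the error originates in Step 3.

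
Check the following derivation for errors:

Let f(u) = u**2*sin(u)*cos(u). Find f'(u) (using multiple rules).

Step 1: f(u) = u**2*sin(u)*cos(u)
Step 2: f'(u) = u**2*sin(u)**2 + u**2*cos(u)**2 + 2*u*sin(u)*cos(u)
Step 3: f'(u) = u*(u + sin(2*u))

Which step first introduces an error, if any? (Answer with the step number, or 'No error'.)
Step 2

Step 2 is incorrect due to a sign flip.
The step shows: u**2*sin(u)**2 + u**2*cos(u)**2 + 2*u*sin(u)*cos(u)
The correct value should be: -u**2*sin(u)**2 + u**2*cos(u)**2 + 2*u*sin(u)*cos(u)

Explanation: The sign of one term was flipped: the term -u**2*sin(u)**2 was incorrectly written as u**2*sin(u)**2
The later steps are derived from this incorrect expression, so the error originates in Step 2.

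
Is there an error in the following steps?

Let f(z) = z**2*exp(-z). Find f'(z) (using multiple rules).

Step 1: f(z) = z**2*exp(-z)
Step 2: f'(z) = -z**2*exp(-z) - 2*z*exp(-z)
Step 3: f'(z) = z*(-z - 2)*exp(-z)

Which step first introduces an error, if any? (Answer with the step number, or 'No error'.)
Step 2

Step 2 is incorrect due to a sign flip.
The step shows: -z**2*exp(-z) - 2*z*exp(-z)
The correct value should be: -z**2*exp(-z) + 2*z*exp(-z)

Explanation: The sign of one term was flipped: the term 2*z*exp(-z) was incorrectly written as -2*z*exp(-z)
The later steps are derived from this incorrect expression, so the error originates in Step 2.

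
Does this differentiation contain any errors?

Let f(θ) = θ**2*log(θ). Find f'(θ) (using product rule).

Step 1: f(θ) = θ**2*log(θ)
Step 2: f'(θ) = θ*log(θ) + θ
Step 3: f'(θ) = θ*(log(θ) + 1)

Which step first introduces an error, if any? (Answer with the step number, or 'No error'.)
Step 2

Step 2 is incorrect due to a wrong coefficient.
The step shows: θ*log(θ) + θ
The correct value should be: 2*θ*log(θ) + θ

Explanation: The coefficient 2 was incorrectly written as 1: the term 2*θ*log(θ) was incorrectly written as θ*log(θ)
The later steps are derived from this incorrect expression, so the error originates in Step 2.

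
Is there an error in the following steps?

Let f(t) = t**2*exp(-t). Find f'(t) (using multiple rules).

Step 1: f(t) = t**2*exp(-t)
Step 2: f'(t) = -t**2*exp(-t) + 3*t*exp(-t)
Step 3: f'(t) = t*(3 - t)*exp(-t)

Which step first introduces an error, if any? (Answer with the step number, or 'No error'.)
Step 2

Step 2 is incorrect due to a wrong coefficient.
The step shows: -t**2*exp(-t) + 3*t*exp(-t)
The correct value should be: -t**2*exp(-t) + 2*t*exp(-t)

Explanation: The coefficient 2 was incorrectly written as 3: the term 2*t*exp(-t) was incorrectly written as 3*t*exp(-t)
The later steps are derived from this incorrect expression, so the error originates in Step 2.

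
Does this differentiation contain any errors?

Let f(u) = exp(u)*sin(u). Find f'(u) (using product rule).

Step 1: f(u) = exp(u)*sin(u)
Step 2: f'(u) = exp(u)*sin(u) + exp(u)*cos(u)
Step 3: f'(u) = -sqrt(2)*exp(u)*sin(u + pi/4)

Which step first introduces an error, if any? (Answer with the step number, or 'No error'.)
Step 3

Step 3 is incorrect due to a sign flip.
The step shows: -sqrt(2)*exp(u)*sin(u + pi/4)
The correct value should be: sqrt(2)*exp(u)*sin(u + pi/4)

Explanation: The sign of the whole expression was flipped: the term sqrt(2)*exp(u)*sin(u + pi/4) was incorrectly written as -sqrt(2)*exp(u)*sin(u + pi/4)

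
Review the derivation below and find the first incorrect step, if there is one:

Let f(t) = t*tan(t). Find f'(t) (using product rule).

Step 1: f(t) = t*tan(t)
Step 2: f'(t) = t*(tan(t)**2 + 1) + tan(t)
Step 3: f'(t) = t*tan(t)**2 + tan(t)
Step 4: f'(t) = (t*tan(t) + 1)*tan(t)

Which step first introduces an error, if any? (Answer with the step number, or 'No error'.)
Step 3

Step 3 is incorrect due to a dropped term.
The step shows: t*tan(t)**2 + tan(t)
The correct value should be: t*tan(t)**2 + t + tan(t)

Explanation: A term was dropped: the term t was incorrectly omitted
The later steps are derived from this incorrect expression, so the error originates in Step 3.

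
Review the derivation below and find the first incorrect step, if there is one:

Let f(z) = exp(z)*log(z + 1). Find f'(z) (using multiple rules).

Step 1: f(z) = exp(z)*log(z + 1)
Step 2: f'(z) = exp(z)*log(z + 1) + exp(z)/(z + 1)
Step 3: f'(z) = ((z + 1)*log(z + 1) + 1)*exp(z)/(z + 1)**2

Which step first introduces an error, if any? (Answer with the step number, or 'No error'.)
Step 3

Step 3 is incorrect due to a wrong exponent.
The step shows: ((z + 1)*log(z + 1) + 1)*exp(z)/(z + 1)**2
The correct value should be: ((z + 1)*log(z + 1) + 1)*exp(z)/(z + 1)

Explanation: The exponent -1 on z + 1 was incorrectly written as -2: the term ((z + 1)*log(z + 1) + 1)*exp(z)/(z + 1) was incorrectly written as ((z + 1)*log(z + 1) + 1)*exp(z)/(z + 1)**2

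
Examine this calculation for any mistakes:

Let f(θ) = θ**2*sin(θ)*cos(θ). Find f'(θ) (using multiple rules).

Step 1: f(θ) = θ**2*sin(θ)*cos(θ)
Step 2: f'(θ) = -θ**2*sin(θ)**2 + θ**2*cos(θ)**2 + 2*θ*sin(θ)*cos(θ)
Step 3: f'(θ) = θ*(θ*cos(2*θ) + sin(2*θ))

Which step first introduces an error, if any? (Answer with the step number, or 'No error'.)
No error

All steps in this derivation are correct.
The final answer f'(θ) = θ*(θ*cos(2*θ) + sin(2*θ)) is valid.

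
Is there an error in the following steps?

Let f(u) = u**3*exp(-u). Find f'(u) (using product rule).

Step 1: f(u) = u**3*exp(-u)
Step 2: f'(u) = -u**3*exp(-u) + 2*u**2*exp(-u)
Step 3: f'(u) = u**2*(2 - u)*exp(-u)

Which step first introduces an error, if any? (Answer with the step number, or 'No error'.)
Step 2

Step 2 is incorrect due to a wrong coefficient.
The step shows: -u**3*exp(-u) + 2*u**2*exp(-u)
The correct value should be: -u**3*exp(-u) + 3*u**2*exp(-u)

Explanation: The coefficient 3 was incorrectly written as 2: the term 3*u**2*exp(-u) was incorrectly written as 2*u**2*exp(-u)
The later steps are derived from this incorrect expression, so the error originates in Step 2.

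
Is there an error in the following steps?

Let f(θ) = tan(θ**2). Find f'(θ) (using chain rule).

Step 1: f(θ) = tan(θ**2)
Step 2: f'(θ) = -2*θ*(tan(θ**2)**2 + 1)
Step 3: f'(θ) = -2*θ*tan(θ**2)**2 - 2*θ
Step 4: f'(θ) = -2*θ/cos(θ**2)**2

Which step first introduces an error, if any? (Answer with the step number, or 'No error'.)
Step 2

Step 2 is incorrect due to a sign flip.
The step shows: -2*θ*(tan(θ**2)**2 + 1)
The correct value should be: 2*θ*(tan(θ**2)**2 + 1)

Explanation: The sign of the whole expression was flipped: the term 2*θ*(tan(θ**2)**2 + 1) was incorrectly written as -2*θ*(tan(θ**2)**2 + 1)
The later steps are derived from this incorrect expression, so the error originates in Step 2.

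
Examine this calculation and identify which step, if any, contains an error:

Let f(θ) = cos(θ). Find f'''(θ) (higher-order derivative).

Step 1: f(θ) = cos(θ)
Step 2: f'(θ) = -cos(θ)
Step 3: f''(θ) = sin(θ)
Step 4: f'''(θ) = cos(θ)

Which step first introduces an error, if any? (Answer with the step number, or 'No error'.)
Step 2

Step 2 is incorrect due to a wrong trig function.
The step shows: -cos(θ)
The correct value should be: -sin(θ)

Explanation: sin(θ) was incorrectly written as cos(θ): the term -sin(θ) was incorrectly written as -cos(θ)
The later steps are derived from this incorrect expression, so the error originates in Step 2.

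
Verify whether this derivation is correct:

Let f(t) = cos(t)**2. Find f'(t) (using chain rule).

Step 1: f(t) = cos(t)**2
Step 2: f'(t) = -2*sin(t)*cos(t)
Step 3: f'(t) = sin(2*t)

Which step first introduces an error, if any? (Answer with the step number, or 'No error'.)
Step 3

Step 3 is incorrect due to a sign flip.
The step shows: sin(2*t)
The correct value should be: -sin(2*t)

Explanation: The sign of the whole expression was flipped: the term -sin(2*t) was incorrectly written as sin(2*t)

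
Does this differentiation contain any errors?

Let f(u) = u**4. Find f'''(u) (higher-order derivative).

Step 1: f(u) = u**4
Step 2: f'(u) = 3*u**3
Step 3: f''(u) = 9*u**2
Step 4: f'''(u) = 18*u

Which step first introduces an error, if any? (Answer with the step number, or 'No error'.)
Step 2

Step 2 is incorrect due to a wrong coefficient.
The step shows: 3*u**3
The correct value should be: 4*u**3

Explanation: The coefficient 4 was incorrectly written as 3: the term 4*u**3 was incorrectly written as 3*u**3
The later steps are derived from this incorrect expression, so the error originates in Step 2.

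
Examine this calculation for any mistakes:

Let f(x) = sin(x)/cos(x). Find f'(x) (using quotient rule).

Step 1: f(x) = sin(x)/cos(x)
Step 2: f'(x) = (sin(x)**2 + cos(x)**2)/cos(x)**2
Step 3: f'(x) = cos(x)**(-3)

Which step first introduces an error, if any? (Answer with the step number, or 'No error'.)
Step 3

Step 3 is incorrect due to a wrong exponent.
The step shows: cos(x)**(-3)
The correct value should be: cos(x)**(-2)

Explanation: The exponent -2 on cos(x) was incorrectly written as -3: the term cos(x)**(-2) was incorrectly written as cos(x)**(-3)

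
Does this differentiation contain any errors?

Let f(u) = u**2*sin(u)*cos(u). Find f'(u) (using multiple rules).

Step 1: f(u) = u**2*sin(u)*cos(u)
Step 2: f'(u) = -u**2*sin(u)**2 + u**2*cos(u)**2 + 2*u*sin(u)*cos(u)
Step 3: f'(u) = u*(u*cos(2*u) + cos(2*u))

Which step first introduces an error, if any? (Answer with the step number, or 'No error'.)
Step 3

Step 3 is incorrect due to a wrong trig function.
The step shows: u*(u*cos(2*u) + cos(2*u))
The correct value should be: u*(u*cos(2*u) + sin(2*u))

Explanation: sin(2*u) was incorrectly written as cos(2*u): the term u*(u*cos(2*u) + sin(2*u)) was incorrectly written as u*(u*cos(2*u) + cos(2*u))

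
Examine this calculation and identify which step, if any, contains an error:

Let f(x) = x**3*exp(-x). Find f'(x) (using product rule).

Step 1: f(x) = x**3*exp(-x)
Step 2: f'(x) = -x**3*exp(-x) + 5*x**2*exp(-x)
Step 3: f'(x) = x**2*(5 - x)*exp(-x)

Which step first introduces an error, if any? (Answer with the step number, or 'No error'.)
Step 2

Step 2 is incorrect due to a wrong coefficient.
The step shows: -x**3*exp(-x) + 5*x**2*exp(-x)
The correct value should be: -x**3*exp(-x) + 3*x**2*exp(-x)

Explanation: The coefficient 3 was incorrectly written as 5: the term 3*x**2*exp(-x) was incorrectly written as 5*x**2*exp(-x)
The later steps are derived from this incorrect expression, so the error originates in Step 2.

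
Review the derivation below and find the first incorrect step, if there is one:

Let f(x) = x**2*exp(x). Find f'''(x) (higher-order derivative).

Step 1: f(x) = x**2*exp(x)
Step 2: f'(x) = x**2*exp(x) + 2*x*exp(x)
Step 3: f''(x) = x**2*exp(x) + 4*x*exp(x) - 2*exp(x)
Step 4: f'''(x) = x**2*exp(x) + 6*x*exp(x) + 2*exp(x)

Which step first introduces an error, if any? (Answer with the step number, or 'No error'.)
Step 3

Step 3 is incorrect due to a sign flip.
The step shows: x**2*exp(x) + 4*x*exp(x) - 2*exp(x)
The correct value should be: x**2*exp(x) + 4*x*exp(x) + 2*exp(x)

Explanation: The sign of one term was flipped: the term 2*exp(x) was incorrectly written as -2*exp(x)
The later steps are derived from this incorrect expression, so the error originates in Step 3.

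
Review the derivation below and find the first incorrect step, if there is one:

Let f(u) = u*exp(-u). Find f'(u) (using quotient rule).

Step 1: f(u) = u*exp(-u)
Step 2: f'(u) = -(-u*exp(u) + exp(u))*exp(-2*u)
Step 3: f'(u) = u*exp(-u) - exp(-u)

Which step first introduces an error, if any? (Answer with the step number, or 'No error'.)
Step 2

Step 2 is incorrect due to a sign flip.
The step shows: -(-u*exp(u) + exp(u))*exp(-2*u)
The correct value should be: (-u*exp(u) + exp(u))*exp(-2*u)

Explanation: The sign of the whole expression was flipped: the term (-u*exp(u) + exp(u))*exp(-2*u) was incorrectly written as -(-u*exp(u) + exp(u))*exp(-2*u)
The later steps are derived from this incorrect expression, so the error originates in Step 2.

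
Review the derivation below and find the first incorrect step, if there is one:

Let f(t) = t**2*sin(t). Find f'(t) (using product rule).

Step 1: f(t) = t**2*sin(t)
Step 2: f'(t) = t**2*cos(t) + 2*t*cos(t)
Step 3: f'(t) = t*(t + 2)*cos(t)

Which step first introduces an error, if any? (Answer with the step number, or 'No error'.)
Step 2

Step 2 is incorrect due to a wrong trig function.
The step shows: t**2*cos(t) + 2*t*cos(t)
The correct value should be: t**2*cos(t) + 2*t*sin(t)

Explanation: sin(t) was incorrectly written as cos(t): the term 2*t*sin(t) was incorrectly written as 2*t*cos(t)
The later steps are derived from this incorrect expression, so the error originates in Step 2.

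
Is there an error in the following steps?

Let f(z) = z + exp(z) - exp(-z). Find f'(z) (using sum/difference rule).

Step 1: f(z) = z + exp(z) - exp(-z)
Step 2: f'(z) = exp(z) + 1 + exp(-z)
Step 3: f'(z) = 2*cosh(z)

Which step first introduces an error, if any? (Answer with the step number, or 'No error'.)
Step 3

Step 3 is incorrect due to a dropped term.
The step shows: 2*cosh(z)
The correct value should be: 2*cosh(z) + 1

Explanation: A term was dropped: the term 1 was incorrectly omitted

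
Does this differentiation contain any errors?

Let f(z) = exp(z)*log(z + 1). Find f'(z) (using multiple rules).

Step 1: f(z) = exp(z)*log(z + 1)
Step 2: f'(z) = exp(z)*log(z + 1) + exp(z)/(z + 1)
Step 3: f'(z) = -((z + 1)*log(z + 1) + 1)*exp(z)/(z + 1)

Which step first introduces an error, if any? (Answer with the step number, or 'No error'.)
Step 3

Step 3 is incorrect due to a sign flip.
The step shows: -((z + 1)*log(z + 1) + 1)*exp(z)/(z + 1)
The correct value should be: ((z + 1)*log(z + 1) + 1)*exp(z)/(z + 1)

Explanation: The sign of the whole expression was flipped: the term ((z + 1)*log(z + 1) + 1)*exp(z)/(z + 1) was incorrectly written as -((z + 1)*log(z + 1) + 1)*exp(z)/(z + 1)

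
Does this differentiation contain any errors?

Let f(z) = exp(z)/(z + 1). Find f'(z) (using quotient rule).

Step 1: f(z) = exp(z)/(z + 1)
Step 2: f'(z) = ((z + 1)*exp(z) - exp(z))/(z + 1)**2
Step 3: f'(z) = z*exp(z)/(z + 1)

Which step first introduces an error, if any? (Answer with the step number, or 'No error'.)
Step 3

Step 3 is incorrect due to a wrong exponent.
The step shows: z*exp(z)/(z + 1)
The correct value should be: z*exp(z)/(z + 1)**2

Explanation: The exponent -2 on z + 1 was incorrectly written as -1: the term z*exp(z)/(z + 1)**2 was incorrectly written as z*exp(z)/(z + 1)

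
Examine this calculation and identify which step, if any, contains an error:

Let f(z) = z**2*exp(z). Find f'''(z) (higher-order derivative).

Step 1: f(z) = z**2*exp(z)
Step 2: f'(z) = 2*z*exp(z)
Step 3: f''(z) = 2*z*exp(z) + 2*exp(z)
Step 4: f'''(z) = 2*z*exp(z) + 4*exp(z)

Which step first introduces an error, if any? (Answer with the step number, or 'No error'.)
Step 2

Step 2 is incorrect due to a dropped term.
The step shows: 2*z*exp(z)
The correct value should be: z**2*exp(z) + 2*z*exp(z)

Explanation: A term was dropped: the term z**2*exp(z) was incorrectly omitted
The later steps are derived from this incorrect expression, so the error originates in Step 2.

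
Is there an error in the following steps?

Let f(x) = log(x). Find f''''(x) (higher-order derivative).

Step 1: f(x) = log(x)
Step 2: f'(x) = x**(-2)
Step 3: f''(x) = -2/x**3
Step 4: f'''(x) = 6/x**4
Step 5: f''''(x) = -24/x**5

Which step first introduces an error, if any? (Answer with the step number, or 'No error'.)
Step 2

Step 2 is incorrect due to a wrong exponent.
The step shows: x**(-2)
The correct value should be: 1/x

Explanation: The exponent -1 on x was incorrectly written as -2: the term 1/x was incorrectly written as x**(-2)
The later steps are derived from this incorrect expression, so the error originates in Step 2.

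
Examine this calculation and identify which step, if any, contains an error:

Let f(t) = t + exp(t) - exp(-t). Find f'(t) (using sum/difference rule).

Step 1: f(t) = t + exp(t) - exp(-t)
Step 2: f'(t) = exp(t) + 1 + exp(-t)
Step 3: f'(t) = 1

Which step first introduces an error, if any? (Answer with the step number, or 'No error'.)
Step 3

Step 3 is incorrect due to a dropped term.
The step shows: 1
The correct value should be: 2*cosh(t) + 1

Explanation: A term was dropped: the term 2*cosh(t) was incorrectly omitted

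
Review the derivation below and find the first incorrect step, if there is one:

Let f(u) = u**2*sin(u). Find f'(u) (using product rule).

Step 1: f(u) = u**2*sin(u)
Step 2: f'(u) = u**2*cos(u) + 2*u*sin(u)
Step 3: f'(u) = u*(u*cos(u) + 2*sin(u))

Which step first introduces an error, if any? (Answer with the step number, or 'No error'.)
No error

All steps in this derivation are correct.
The final answer f'(u) = u*(u*cos(u) + 2*sin(u)) is valid.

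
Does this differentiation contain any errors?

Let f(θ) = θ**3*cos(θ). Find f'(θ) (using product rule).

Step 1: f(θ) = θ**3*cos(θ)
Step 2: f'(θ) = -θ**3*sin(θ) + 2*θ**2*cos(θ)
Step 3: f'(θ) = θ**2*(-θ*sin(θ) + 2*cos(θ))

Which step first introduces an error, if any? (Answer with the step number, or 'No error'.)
Step 2

Step 2 is incorrect due to a wrong coefficient.
The step shows: -θ**3*sin(θ) + 2*θ**2*cos(θ)
The correct value should be: -θ**3*sin(θ) + 3*θ**2*cos(θ)

Explanation: The coefficient 3 was incorrectly written as 2: the term 3*θ**2*cos(θ) was incorrectly written as 2*θ**2*cos(θ)
The later steps are derived from this incorrect expression, so the error originates in Step 2.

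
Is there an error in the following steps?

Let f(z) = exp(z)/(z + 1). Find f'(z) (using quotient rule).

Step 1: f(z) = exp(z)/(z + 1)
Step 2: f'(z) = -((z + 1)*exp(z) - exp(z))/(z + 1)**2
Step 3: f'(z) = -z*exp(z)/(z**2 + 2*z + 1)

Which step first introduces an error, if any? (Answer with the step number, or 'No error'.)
Step 2

Step 2 is incorrect due to a sign flip.
The step shows: -((z + 1)*exp(z) - exp(z))/(z + 1)**2
The correct value should be: ((z + 1)*exp(z) - exp(z))/(z + 1)**2

Explanation: The sign of the whole expression was flipped: the term ((z + 1)*exp(z) - exp(z))/(z + 1)**2 was incorrectly written as -((z + 1)*exp(z) - exp(z))/(z + 1)**2
The later steps are derived from this incorrect expression, so the error originates in Step 2.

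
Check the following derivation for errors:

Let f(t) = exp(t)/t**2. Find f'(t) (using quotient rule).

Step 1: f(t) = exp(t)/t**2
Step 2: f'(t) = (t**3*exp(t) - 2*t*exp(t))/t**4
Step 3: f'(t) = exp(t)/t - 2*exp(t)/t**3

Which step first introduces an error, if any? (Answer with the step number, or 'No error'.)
Step 2

Step 2 is incorrect due to a wrong exponent.
The step shows: (t**3*exp(t) - 2*t*exp(t))/t**4
The correct value should be: (t**2*exp(t) - 2*t*exp(t))/t**4

Explanation: The exponent 2 on t was incorrectly written as 3: the term (t**2*exp(t) - 2*t*exp(t))/t**4 was incorrectly written as (t**3*exp(t) - 2*t*exp(t))/t**4
The later steps are derived from this incorrect expression, so the error originates in Step 2.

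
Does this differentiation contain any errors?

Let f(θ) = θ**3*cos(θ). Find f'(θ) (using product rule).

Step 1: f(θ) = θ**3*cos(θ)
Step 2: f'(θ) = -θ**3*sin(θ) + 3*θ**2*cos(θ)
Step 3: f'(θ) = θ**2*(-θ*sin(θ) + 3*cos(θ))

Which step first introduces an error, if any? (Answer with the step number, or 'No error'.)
No error

All steps in this derivation are correct.
The final answer f'(θ) = θ**2*(-θ*sin(θ) + 3*cos(θ)) is valid.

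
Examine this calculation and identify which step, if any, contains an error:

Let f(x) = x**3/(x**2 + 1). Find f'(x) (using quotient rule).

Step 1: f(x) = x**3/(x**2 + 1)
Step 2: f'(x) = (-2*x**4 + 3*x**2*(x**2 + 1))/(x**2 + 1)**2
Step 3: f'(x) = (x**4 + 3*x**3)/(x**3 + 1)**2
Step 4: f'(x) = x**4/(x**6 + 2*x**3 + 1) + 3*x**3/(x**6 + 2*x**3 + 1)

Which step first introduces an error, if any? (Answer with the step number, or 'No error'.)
Step 3

Step 3 is incorrect due to a wrong exponent.
The step shows: (x**4 + 3*x**3)/(x**3 + 1)**2
The correct value should be: (x**4 + 3*x**2)/(x**2 + 1)**2

Explanation: The exponent 2 on x was incorrectly written as 3: the term (x**4 + 3*x**2)/(x**2 + 1)**2 was incorrectly written as (x**4 + 3*x**3)/(x**3 + 1)**2
The later steps are derived from this incorrect expression, so the error originates in Step 3.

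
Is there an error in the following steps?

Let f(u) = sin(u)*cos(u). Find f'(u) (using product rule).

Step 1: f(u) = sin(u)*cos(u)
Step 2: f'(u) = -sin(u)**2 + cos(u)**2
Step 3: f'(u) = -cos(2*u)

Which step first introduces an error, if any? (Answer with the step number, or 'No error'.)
Step 3

Step 3 is incorrect due to a sign flip.
The step shows: -cos(2*u)
The correct value should be: cos(2*u)

Explanation: The sign of the whole expression was flipped: the term cos(2*u) was incorrectly written as -cos(2*u)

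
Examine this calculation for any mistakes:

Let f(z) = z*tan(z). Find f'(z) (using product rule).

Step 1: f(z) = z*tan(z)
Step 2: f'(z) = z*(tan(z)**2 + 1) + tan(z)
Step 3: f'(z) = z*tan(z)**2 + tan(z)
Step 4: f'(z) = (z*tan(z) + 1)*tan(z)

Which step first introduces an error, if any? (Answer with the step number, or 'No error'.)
Step 3

Step 3 is incorrect due to a dropped term.
The step shows: z*tan(z)**2 + tan(z)
The correct value should be: z*tan(z)**2 + z + tan(z)

Explanation: A term was dropped: the term z was incorrectly omitted
The later steps are derived from this incorrect expression, so the error originates in Step 3.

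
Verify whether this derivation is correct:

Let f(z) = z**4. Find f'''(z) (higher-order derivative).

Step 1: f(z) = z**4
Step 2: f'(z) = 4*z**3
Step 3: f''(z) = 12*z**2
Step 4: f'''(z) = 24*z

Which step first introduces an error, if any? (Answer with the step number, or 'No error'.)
No error

All steps in this derivation are correct.
The final answer f'''(z) = 24*z is valid.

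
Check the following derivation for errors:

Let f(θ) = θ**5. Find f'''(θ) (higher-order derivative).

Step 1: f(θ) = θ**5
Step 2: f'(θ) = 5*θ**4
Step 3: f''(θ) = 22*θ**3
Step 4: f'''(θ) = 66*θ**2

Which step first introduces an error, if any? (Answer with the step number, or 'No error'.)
Step 3

Step 3 is incorrect due to a wrong coefficient.
The step shows: 22*θ**3
The correct value should be: 20*θ**3

Explanation: The coefficient 20 was incorrectly written as 22: the term 20*θ**3 was incorrectly written as 22*θ**3
The later steps are derived from this incorrect expression, so the error originates in Step 3.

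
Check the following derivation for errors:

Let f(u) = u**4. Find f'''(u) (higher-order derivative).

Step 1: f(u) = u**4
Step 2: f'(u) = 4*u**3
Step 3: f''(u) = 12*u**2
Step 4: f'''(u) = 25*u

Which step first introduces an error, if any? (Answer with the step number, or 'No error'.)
Step 4

Step 4 is incorrect due to a wrong coefficient.
The step shows: 25*u
The correct value should be: 24*u

Explanation: The coefficient 24 was incorrectly written as 25: the term 24*u was incorrectly written as 25*u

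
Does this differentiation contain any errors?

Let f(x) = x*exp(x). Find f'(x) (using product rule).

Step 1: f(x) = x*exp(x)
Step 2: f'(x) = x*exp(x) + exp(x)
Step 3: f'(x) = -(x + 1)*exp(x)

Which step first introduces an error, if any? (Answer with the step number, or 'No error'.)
Step 3

Step 3 is incorrect due to a sign flip.
The step shows: -(x + 1)*exp(x)
The correct value should be: (x + 1)*exp(x)

Explanation: The sign of the whole expression was flipped: the term (x + 1)*exp(x) was incorrectly written as -(x + 1)*exp(x)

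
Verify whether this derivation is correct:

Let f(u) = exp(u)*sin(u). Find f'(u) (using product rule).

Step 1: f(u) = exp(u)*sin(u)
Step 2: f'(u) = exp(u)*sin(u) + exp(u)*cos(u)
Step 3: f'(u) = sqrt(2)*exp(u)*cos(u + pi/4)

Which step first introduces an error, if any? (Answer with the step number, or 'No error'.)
Step 3

Step 3 is incorrect due to a wrong trig function.
The step shows: sqrt(2)*exp(u)*cos(u + pi/4)
The correct value should be: sqrt(2)*exp(u)*sin(u + pi/4)

Explanation: sin(u + pi/4) was incorrectly written as cos(u + pi/4): the term sqrt(2)*exp(u)*sin(u + pi/4) was incorrectly written as sqrt(2)*exp(u)*cos(u + pi/4)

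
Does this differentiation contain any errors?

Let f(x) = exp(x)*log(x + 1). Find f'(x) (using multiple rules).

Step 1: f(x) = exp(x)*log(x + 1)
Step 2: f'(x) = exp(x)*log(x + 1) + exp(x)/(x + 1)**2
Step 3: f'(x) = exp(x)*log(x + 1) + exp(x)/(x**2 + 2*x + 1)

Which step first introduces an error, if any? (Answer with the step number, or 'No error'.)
Step 2

Step 2 is incorrect due to a wrong exponent.
The step shows: exp(x)*log(x + 1) + exp(x)/(x + 1)**2
The correct value should be: exp(x)*log(x + 1) + exp(x)/(x + 1)

Explanation: The exponent -1 on x + 1 was incorrectly written as -2: the term exp(x)/(x + 1) was incorrectly written as exp(x)/(x + 1)**2
The later steps are derived from this incorrect expression, so the error originates in Step 2.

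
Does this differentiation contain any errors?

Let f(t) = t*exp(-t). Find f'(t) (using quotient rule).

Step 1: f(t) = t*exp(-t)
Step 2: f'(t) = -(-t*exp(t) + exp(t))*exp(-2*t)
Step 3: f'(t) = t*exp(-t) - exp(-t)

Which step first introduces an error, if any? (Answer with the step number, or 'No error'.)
Step 2

Step 2 is incorrect due to a sign flip.
The step shows: -(-t*exp(t) + exp(t))*exp(-2*t)
The correct value should be: (-t*exp(t) + exp(t))*exp(-2*t)

Explanation: The sign of the whole expression was flipped: the term (-t*exp(t) + exp(t))*exp(-2*t) was incorrectly written as -(-t*exp(t) + exp(t))*exp(-2*t)
The later steps are derived from this incorrect expression, so the error originates in Step 2.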